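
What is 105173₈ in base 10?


Positional values:
Position 0: 3 × 8^0 = 3
Position 1: 7 × 8^1 = 56
Position 2: 1 × 8^2 = 64
Position 3: 5 × 8^3 = 2560
Position 4: 0 × 8^4 = 0
Position 5: 1 × 8^5 = 32768
Sum = 3 + 56 + 64 + 2560 + 0 + 32768
= 35451


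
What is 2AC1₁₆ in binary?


Each hex digit → 4 binary bits:
  2 = 0010
  A = 1010
  C = 1100
  1 = 0001
Concatenate: 0010 1010 1100 0001
= 0010101011000001


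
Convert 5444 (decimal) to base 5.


Divide by 5 repeatedly:
5444 ÷ 5 = 1088 remainder 4
1088 ÷ 5 = 217 remainder 3
217 ÷ 5 = 43 remainder 2
43 ÷ 5 = 8 remainder 3
8 ÷ 5 = 1 remainder 3
1 ÷ 5 = 0 remainder 1
Reading remainders bottom-up:
= 133234


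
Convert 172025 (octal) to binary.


Each octal digit → 3 binary bits:
  1 = 001
  7 = 111
  2 = 010
  0 = 000
  2 = 010
  5 = 101
Concatenate: 001 111 010 000 010 101
= 001111010000010101


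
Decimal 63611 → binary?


Divide by 2 repeatedly:
63611 ÷ 2 = 31805 remainder 1
31805 ÷ 2 = 15902 remainder 1
15902 ÷ 2 = 7951 remainder 0
7951 ÷ 2 = 3975 remainder 1
3975 ÷ 2 = 1987 remainder 1
1987 ÷ 2 = 993 remainder 1
993 ÷ 2 = 496 remainder 1
496 ÷ 2 = 248 remainder 0
248 ÷ 2 = 124 remainder 0
124 ÷ 2 = 62 remainder 0
62 ÷ 2 = 31 remainder 0
31 ÷ 2 = 15 remainder 1
15 ÷ 2 = 7 remainder 1
7 ÷ 2 = 3 remainder 1
3 ÷ 2 = 1 remainder 1
1 ÷ 2 = 0 remainder 1
Reading remainders bottom-up:
= 1111100001111011


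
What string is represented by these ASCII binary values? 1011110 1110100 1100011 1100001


Codes (binary): 1011110 1110100 1100011 1100001
Per-code ASCII lookup:
  1011110 = 94  (special character) → '^'
  1110100 = 116  (range 97-122: lowercase, 116 - 97 = 19) → 't'
  1100011 = 99  (range 97-122: lowercase, 99 - 97 = 2) → 'c'
  1100001 = 97  (range 97-122: lowercase, 97 - 97 = 0) → 'a'
= '^tca'


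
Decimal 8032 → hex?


Divide by 16 repeatedly:
8032 ÷ 16 = 502 remainder 0 (0)
502 ÷ 16 = 31 remainder 6 (6)
31 ÷ 16 = 1 remainder 15 (F)
1 ÷ 16 = 0 remainder 1 (1)
Reading remainders bottom-up:
= 0x1F60


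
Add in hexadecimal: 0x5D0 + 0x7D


Align and add column by column (LSB to MSB, each column mod 16 with carry):
  05D0
+ 007D
  ----
  col 0: 0(0) + D(13) + 0 (carry in) = 13 → D(13), carry out 0
  col 1: D(13) + 7(7) + 0 (carry in) = 20 → 4(4), carry out 1
  col 2: 5(5) + 0(0) + 1 (carry in) = 6 → 6(6), carry out 0
  col 3: 0(0) + 0(0) + 0 (carry in) = 0 → 0(0), carry out 0
Reading digits MSB→LSB: 064D
Strip leading zeros: 64D
= 0x64D


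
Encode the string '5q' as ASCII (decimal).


String: '5q'  (2 characters)
Per-character ASCII lookup:
  '5': digits start at 48: '5' = 48 + 5 = 53
  'q': lowercase starts at 97: 'q' = 97 + 16 = 113
= 53 113


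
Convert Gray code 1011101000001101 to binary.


Gray code: 1011101000001101
MSB stays the same: 1
Each subsequent bit = prev_binary XOR current_gray:
  B[1] = 1 XOR 0 = 1
  B[2] = 1 XOR 1 = 0
  B[3] = 0 XOR 1 = 1
  B[4] = 1 XOR 1 = 0
  B[5] = 0 XOR 0 = 0
  B[6] = 0 XOR 1 = 1
  B[7] = 1 XOR 0 = 1
  B[8] = 1 XOR 0 = 1
  B[9] = 1 XOR 0 = 1
  B[10] = 1 XOR 0 = 1
  B[11] = 1 XOR 0 = 1
  B[12] = 1 XOR 1 = 0
  B[13] = 0 XOR 1 = 1
  B[14] = 1 XOR 0 = 1
  B[15] = 1 XOR 1 = 0
= 1101001111110110 (54262 decimal)


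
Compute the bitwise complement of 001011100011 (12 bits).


Original: 001011100011
Invert all bits:
  bit 0: 0 → 1
  bit 1: 0 → 1
  bit 2: 1 → 0
  bit 3: 0 → 1
  bit 4: 1 → 0
  bit 5: 1 → 0
  bit 6: 1 → 0
  bit 7: 0 → 1
  bit 8: 0 → 1
  bit 9: 0 → 1
  bit 10: 1 → 0
  bit 11: 1 → 0
= 110100011100


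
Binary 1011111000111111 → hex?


Group into 4-bit nibbles: 1011111000111111
  1011 = B
  1110 = E
  0011 = 3
  1111 = F
= 0xBE3F


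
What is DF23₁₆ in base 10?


Positional values:
Position 0: 3 × 16^0 = 3 × 1 = 3
Position 1: 2 × 16^1 = 2 × 16 = 32
Position 2: F × 16^2 = 15 × 256 = 3840
Position 3: D × 16^3 = 13 × 4096 = 53248
Sum = 3 + 32 + 3840 + 53248
= 57123


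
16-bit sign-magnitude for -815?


Sign bit: 1 (negative)
Magnitude: 815 = 000001100101111
= 1000001100101111


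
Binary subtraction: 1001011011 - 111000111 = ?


Align and subtract column by column (LSB to MSB, borrowing when needed):
  1001011011
- 0111000111
  ----------
  col 0: (1 - 0 borrow-in) - 1 → 1 - 1 = 0, borrow out 0
  col 1: (1 - 0 borrow-in) - 1 → 1 - 1 = 0, borrow out 0
  col 2: (0 - 0 borrow-in) - 1 → borrow from next column: (0+2) - 1 = 1, borrow out 1
  col 3: (1 - 1 borrow-in) - 0 → 0 - 0 = 0, borrow out 0
  col 4: (1 - 0 borrow-in) - 0 → 1 - 0 = 1, borrow out 0
  col 5: (0 - 0 borrow-in) - 0 → 0 - 0 = 0, borrow out 0
  col 6: (1 - 0 borrow-in) - 1 → 1 - 1 = 0, borrow out 0
  col 7: (0 - 0 borrow-in) - 1 → borrow from next column: (0+2) - 1 = 1, borrow out 1
  col 8: (0 - 1 borrow-in) - 1 → borrow from next column: (-1+2) - 1 = 0, borrow out 1
  col 9: (1 - 1 borrow-in) - 0 → 0 - 0 = 0, borrow out 0
Reading bits MSB→LSB: 0010010100
Strip leading zeros: 10010100
= 10010100


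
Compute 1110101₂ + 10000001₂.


Align and add column by column (LSB to MSB, carry propagating):
  001110101
+ 010000001
  ---------
  col 0: 1 + 1 + 0 (carry in) = 2 → bit 0, carry out 1
  col 1: 0 + 0 + 1 (carry in) = 1 → bit 1, carry out 0
  col 2: 1 + 0 + 0 (carry in) = 1 → bit 1, carry out 0
  col 3: 0 + 0 + 0 (carry in) = 0 → bit 0, carry out 0
  col 4: 1 + 0 + 0 (carry in) = 1 → bit 1, carry out 0
  col 5: 1 + 0 + 0 (carry in) = 1 → bit 1, carry out 0
  col 6: 1 + 0 + 0 (carry in) = 1 → bit 1, carry out 0
  col 7: 0 + 1 + 0 (carry in) = 1 → bit 1, carry out 0
  col 8: 0 + 0 + 0 (carry in) = 0 → bit 0, carry out 0
Reading bits MSB→LSB: 011110110
Strip leading zeros: 11110110
= 11110110


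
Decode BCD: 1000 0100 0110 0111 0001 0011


Each 4-bit group → digit:
  1000 → 8
  0100 → 4
  0110 → 6
  0111 → 7
  0001 → 1
  0011 → 3
= 846713


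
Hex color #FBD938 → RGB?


Hex: #FBD938
R = FB₁₆ = 251
G = D9₁₆ = 217
B = 38₁₆ = 56
= RGB(251, 217, 56)


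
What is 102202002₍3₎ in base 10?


Positional values (base 3):
  2 × 3^0 = 2 × 1 = 2
  0 × 3^1 = 0 × 3 = 0
  0 × 3^2 = 0 × 9 = 0
  2 × 3^3 = 2 × 27 = 54
  0 × 3^4 = 0 × 81 = 0
  2 × 3^5 = 2 × 243 = 486
  2 × 3^6 = 2 × 729 = 1458
  0 × 3^7 = 0 × 2187 = 0
  1 × 3^8 = 1 × 6561 = 6561
Sum = 2 + 0 + 0 + 54 + 0 + 486 + 1458 + 0 + 6561
= 8561


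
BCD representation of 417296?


Each digit → 4-bit binary:
  4 → 0100
  1 → 0001
  7 → 0111
  2 → 0010
  9 → 1001
  6 → 0110
= 0100 0001 0111 0010 1001 0110


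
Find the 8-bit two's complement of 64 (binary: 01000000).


Original: 01000000
Step 1 - Invert all bits: 10111111
Step 2 - Add 1: 10111111 + 1
= 11000000 (represents -64)


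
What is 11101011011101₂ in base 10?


Positional values:
Bit 0: 1 × 2^0 = 1
Bit 2: 1 × 2^2 = 4
Bit 3: 1 × 2^3 = 8
Bit 4: 1 × 2^4 = 16
Bit 6: 1 × 2^6 = 64
Bit 7: 1 × 2^7 = 128
Bit 9: 1 × 2^9 = 512
Bit 11: 1 × 2^11 = 2048
Bit 12: 1 × 2^12 = 4096
Bit 13: 1 × 2^13 = 8192
Sum = 1 + 4 + 8 + 16 + 64 + 128 + 512 + 2048 + 4096 + 8192
= 15069


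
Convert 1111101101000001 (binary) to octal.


Group into 3-bit groups: 001111101101000001
  001 = 1
  111 = 7
  101 = 5
  101 = 5
  000 = 0
  001 = 1
= 0o175501


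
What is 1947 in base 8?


Divide by 8 repeatedly:
1947 ÷ 8 = 243 remainder 3
243 ÷ 8 = 30 remainder 3
30 ÷ 8 = 3 remainder 6
3 ÷ 8 = 0 remainder 3
Reading remainders bottom-up:
= 0o3633


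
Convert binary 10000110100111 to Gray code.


Binary: 10000110100111
Gray code: G = B XOR (B >> 1)
B >> 1 = 01000011010011
10000110100111 XOR 01000011010011:
  1 XOR 0 = 1
  0 XOR 1 = 1
  0 XOR 0 = 0
  0 XOR 0 = 0
  0 XOR 0 = 0
  1 XOR 0 = 1
  1 XOR 1 = 0
  0 XOR 1 = 1
  1 XOR 0 = 1
  0 XOR 1 = 1
  0 XOR 0 = 0
  1 XOR 0 = 1
  1 XOR 1 = 0
  1 XOR 1 = 0
= 11000101110100


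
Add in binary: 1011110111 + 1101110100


Align and add column by column (LSB to MSB, carry propagating):
  01011110111
+ 01101110100
  -----------
  col 0: 1 + 0 + 0 (carry in) = 1 → bit 1, carry out 0
  col 1: 1 + 0 + 0 (carry in) = 1 → bit 1, carry out 0
  col 2: 1 + 1 + 0 (carry in) = 2 → bit 0, carry out 1
  col 3: 0 + 0 + 1 (carry in) = 1 → bit 1, carry out 0
  col 4: 1 + 1 + 0 (carry in) = 2 → bit 0, carry out 1
  col 5: 1 + 1 + 1 (carry in) = 3 → bit 1, carry out 1
  col 6: 1 + 1 + 1 (carry in) = 3 → bit 1, carry out 1
  col 7: 1 + 0 + 1 (carry in) = 2 → bit 0, carry out 1
  col 8: 0 + 1 + 1 (carry in) = 2 → bit 0, carry out 1
  col 9: 1 + 1 + 1 (carry in) = 3 → bit 1, carry out 1
  col 10: 0 + 0 + 1 (carry in) = 1 → bit 1, carry out 0
Reading bits MSB→LSB: 11001101011
Strip leading zeros: 11001101011
= 11001101011


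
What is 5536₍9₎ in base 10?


Positional values (base 9):
  6 × 9^0 = 6 × 1 = 6
  3 × 9^1 = 3 × 9 = 27
  5 × 9^2 = 5 × 81 = 405
  5 × 9^3 = 5 × 729 = 3645
Sum = 6 + 27 + 405 + 3645
= 4083


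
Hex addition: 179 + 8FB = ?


Align and add column by column (LSB to MSB, each column mod 16 with carry):
  0179
+ 08FB
  ----
  col 0: 9(9) + B(11) + 0 (carry in) = 20 → 4(4), carry out 1
  col 1: 7(7) + F(15) + 1 (carry in) = 23 → 7(7), carry out 1
  col 2: 1(1) + 8(8) + 1 (carry in) = 10 → A(10), carry out 0
  col 3: 0(0) + 0(0) + 0 (carry in) = 0 → 0(0), carry out 0
Reading digits MSB→LSB: 0A74
Strip leading zeros: A74
= 0xA74


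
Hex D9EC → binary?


Each hex digit → 4 binary bits:
  D = 1101
  9 = 1001
  E = 1110
  C = 1100
Concatenate: 1101 1001 1110 1100
= 1101100111101100


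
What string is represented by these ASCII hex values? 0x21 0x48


Codes (hex): 0x21 0x48
Per-code ASCII lookup:
  0x21 = 33  (special character) → '!'
  0x48 = 72  (range 65-90: uppercase, 72 - 65 = 7) → 'H'
= '!H'


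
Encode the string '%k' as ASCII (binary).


String: '%k'  (2 characters)
Per-character ASCII lookup:
  '%': special character: '%' = 37 → 100101
  'k': lowercase starts at 97: 'k' = 97 + 10 = 107 → 1101011
= 100101 1101011


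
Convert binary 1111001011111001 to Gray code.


Binary: 1111001011111001
Gray code: G = B XOR (B >> 1)
B >> 1 = 0111100101111100
1111001011111001 XOR 0111100101111100:
  1 XOR 0 = 1
  1 XOR 1 = 0
  1 XOR 1 = 0
  1 XOR 1 = 0
  0 XOR 1 = 1
  0 XOR 0 = 0
  1 XOR 0 = 1
  0 XOR 1 = 1
  1 XOR 0 = 1
  1 XOR 1 = 0
  1 XOR 1 = 0
  1 XOR 1 = 0
  1 XOR 1 = 0
  0 XOR 1 = 1
  0 XOR 0 = 0
  1 XOR 0 = 1
= 1000101110000101


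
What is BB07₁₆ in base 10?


Positional values:
Position 0: 7 × 16^0 = 7 × 1 = 7
Position 1: 0 × 16^1 = 0 × 16 = 0
Position 2: B × 16^2 = 11 × 256 = 2816
Position 3: B × 16^3 = 11 × 4096 = 45056
Sum = 7 + 0 + 2816 + 45056
= 47879


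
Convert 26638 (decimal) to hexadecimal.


Divide by 16 repeatedly:
26638 ÷ 16 = 1664 remainder 14 (E)
1664 ÷ 16 = 104 remainder 0 (0)
104 ÷ 16 = 6 remainder 8 (8)
6 ÷ 16 = 0 remainder 6 (6)
Reading remainders bottom-up:
= 0x680E


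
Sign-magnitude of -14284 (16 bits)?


Sign bit: 1 (negative)
Magnitude: 14284 = 011011111001100
= 1011011111001100


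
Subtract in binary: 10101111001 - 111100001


Align and subtract column by column (LSB to MSB, borrowing when needed):
  10101111001
- 00111100001
  -----------
  col 0: (1 - 0 borrow-in) - 1 → 1 - 1 = 0, borrow out 0
  col 1: (0 - 0 borrow-in) - 0 → 0 - 0 = 0, borrow out 0
  col 2: (0 - 0 borrow-in) - 0 → 0 - 0 = 0, borrow out 0
  col 3: (1 - 0 borrow-in) - 0 → 1 - 0 = 1, borrow out 0
  col 4: (1 - 0 borrow-in) - 0 → 1 - 0 = 1, borrow out 0
  col 5: (1 - 0 borrow-in) - 1 → 1 - 1 = 0, borrow out 0
  col 6: (1 - 0 borrow-in) - 1 → 1 - 1 = 0, borrow out 0
  col 7: (0 - 0 borrow-in) - 1 → borrow from next column: (0+2) - 1 = 1, borrow out 1
  col 8: (1 - 1 borrow-in) - 1 → borrow from next column: (0+2) - 1 = 1, borrow out 1
  col 9: (0 - 1 borrow-in) - 0 → borrow from next column: (-1+2) - 0 = 1, borrow out 1
  col 10: (1 - 1 borrow-in) - 0 → 0 - 0 = 0, borrow out 0
Reading bits MSB→LSB: 01110011000
Strip leading zeros: 1110011000
= 1110011000


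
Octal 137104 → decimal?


Positional values:
Position 0: 4 × 8^0 = 4
Position 1: 0 × 8^1 = 0
Position 2: 1 × 8^2 = 64
Position 3: 7 × 8^3 = 3584
Position 4: 3 × 8^4 = 12288
Position 5: 1 × 8^5 = 32768
Sum = 4 + 0 + 64 + 3584 + 12288 + 32768
= 48708


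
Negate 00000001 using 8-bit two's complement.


Original: 00000001
Step 1 - Invert all bits: 11111110
Step 2 - Add 1: 11111110 + 1
= 11111111 (represents -1)


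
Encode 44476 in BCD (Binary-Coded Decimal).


Each digit → 4-bit binary:
  4 → 0100
  4 → 0100
  4 → 0100
  7 → 0111
  6 → 0110
= 0100 0100 0100 0111 0110


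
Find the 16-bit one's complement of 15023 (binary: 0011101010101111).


Original: 0011101010101111
Invert all bits:
  bit 0: 0 → 1
  bit 1: 0 → 1
  bit 2: 1 → 0
  bit 3: 1 → 0
  bit 4: 1 → 0
  bit 5: 0 → 1
  bit 6: 1 → 0
  bit 7: 0 → 1
  bit 8: 1 → 0
  bit 9: 0 → 1
  bit 10: 1 → 0
  bit 11: 0 → 1
  bit 12: 1 → 0
  bit 13: 1 → 0
  bit 14: 1 → 0
  bit 15: 1 → 0
= 1100010101010000


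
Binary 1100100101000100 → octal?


Group into 3-bit groups: 001100100101000100
  001 = 1
  100 = 4
  100 = 4
  101 = 5
  000 = 0
  100 = 4
= 0o144504


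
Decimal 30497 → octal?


Divide by 8 repeatedly:
30497 ÷ 8 = 3812 remainder 1
3812 ÷ 8 = 476 remainder 4
476 ÷ 8 = 59 remainder 4
59 ÷ 8 = 7 remainder 3
7 ÷ 8 = 0 remainder 7
Reading remainders bottom-up:
= 0o73441


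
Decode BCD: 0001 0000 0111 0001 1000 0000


Each 4-bit group → digit:
  0001 → 1
  0000 → 0
  0111 → 7
  0001 → 1
  1000 → 8
  0000 → 0
= 107180


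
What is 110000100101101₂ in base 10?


Positional values:
Bit 0: 1 × 2^0 = 1
Bit 2: 1 × 2^2 = 4
Bit 3: 1 × 2^3 = 8
Bit 5: 1 × 2^5 = 32
Bit 8: 1 × 2^8 = 256
Bit 13: 1 × 2^13 = 8192
Bit 14: 1 × 2^14 = 16384
Sum = 1 + 4 + 8 + 32 + 256 + 8192 + 16384
= 24877


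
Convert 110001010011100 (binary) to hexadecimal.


Group into 4-bit nibbles: 0110001010011100
  0110 = 6
  0010 = 2
  1001 = 9
  1100 = C
= 0x629C


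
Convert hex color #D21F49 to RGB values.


Hex: #D21F49
R = D2₁₆ = 210
G = 1F₁₆ = 31
B = 49₁₆ = 73
= RGB(210, 31, 73)


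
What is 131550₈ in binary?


Each octal digit → 3 binary bits:
  1 = 001
  3 = 011
  1 = 001
  5 = 101
  5 = 101
  0 = 000
Concatenate: 001 011 001 101 101 000
= 001011001101101000


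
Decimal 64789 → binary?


Divide by 2 repeatedly:
64789 ÷ 2 = 32394 remainder 1
32394 ÷ 2 = 16197 remainder 0
16197 ÷ 2 = 8098 remainder 1
8098 ÷ 2 = 4049 remainder 0
4049 ÷ 2 = 2024 remainder 1
2024 ÷ 2 = 1012 remainder 0
1012 ÷ 2 = 506 remainder 0
506 ÷ 2 = 253 remainder 0
253 ÷ 2 = 126 remainder 1
126 ÷ 2 = 63 remainder 0
63 ÷ 2 = 31 remainder 1
31 ÷ 2 = 15 remainder 1
15 ÷ 2 = 7 remainder 1
7 ÷ 2 = 3 remainder 1
3 ÷ 2 = 1 remainder 1
1 ÷ 2 = 0 remainder 1
Reading remainders bottom-up:
= 1111110100010101


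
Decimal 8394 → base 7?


Divide by 7 repeatedly:
8394 ÷ 7 = 1199 remainder 1
1199 ÷ 7 = 171 remainder 2
171 ÷ 7 = 24 remainder 3
24 ÷ 7 = 3 remainder 3
3 ÷ 7 = 0 remainder 3
Reading remainders bottom-up:
= 33321


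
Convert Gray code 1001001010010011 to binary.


Gray code: 1001001010010011
MSB stays the same: 1
Each subsequent bit = prev_binary XOR current_gray:
  B[1] = 1 XOR 0 = 1
  B[2] = 1 XOR 0 = 1
  B[3] = 1 XOR 1 = 0
  B[4] = 0 XOR 0 = 0
  B[5] = 0 XOR 0 = 0
  B[6] = 0 XOR 1 = 1
  B[7] = 1 XOR 0 = 1
  B[8] = 1 XOR 1 = 0
  B[9] = 0 XOR 0 = 0
  B[10] = 0 XOR 0 = 0
  B[11] = 0 XOR 1 = 1
  B[12] = 1 XOR 0 = 1
  B[13] = 1 XOR 0 = 1
  B[14] = 1 XOR 1 = 0
  B[15] = 0 XOR 1 = 1
= 1110001100011101 (58141 decimal)


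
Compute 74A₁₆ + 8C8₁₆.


Align and add column by column (LSB to MSB, each column mod 16 with carry):
  074A
+ 08C8
  ----
  col 0: A(10) + 8(8) + 0 (carry in) = 18 → 2(2), carry out 1
  col 1: 4(4) + C(12) + 1 (carry in) = 17 → 1(1), carry out 1
  col 2: 7(7) + 8(8) + 1 (carry in) = 16 → 0(0), carry out 1
  col 3: 0(0) + 0(0) + 1 (carry in) = 1 → 1(1), carry out 0
Reading digits MSB→LSB: 1012
Strip leading zeros: 1012
= 0x1012


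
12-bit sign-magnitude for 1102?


Sign bit: 0 (positive)
Magnitude: 1102 = 10001001110
= 010001001110


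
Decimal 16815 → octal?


Divide by 8 repeatedly:
16815 ÷ 8 = 2101 remainder 7
2101 ÷ 8 = 262 remainder 5
262 ÷ 8 = 32 remainder 6
32 ÷ 8 = 4 remainder 0
4 ÷ 8 = 0 remainder 4
Reading remainders bottom-up:
= 0o40657


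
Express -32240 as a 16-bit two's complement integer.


Original: 0111110111110000
Step 1 - Invert all bits: 1000001000001111
Step 2 - Add 1: 1000001000001111 + 1
= 1000001000010000 (represents -32240)


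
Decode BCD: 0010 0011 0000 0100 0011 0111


Each 4-bit group → digit:
  0010 → 2
  0011 → 3
  0000 → 0
  0100 → 4
  0011 → 3
  0111 → 7
= 230437


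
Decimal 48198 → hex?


Divide by 16 repeatedly:
48198 ÷ 16 = 3012 remainder 6 (6)
3012 ÷ 16 = 188 remainder 4 (4)
188 ÷ 16 = 11 remainder 12 (C)
11 ÷ 16 = 0 remainder 11 (B)
Reading remainders bottom-up:
= 0xBC46


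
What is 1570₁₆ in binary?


Each hex digit → 4 binary bits:
  1 = 0001
  5 = 0101
  7 = 0111
  0 = 0000
Concatenate: 0001 0101 0111 0000
= 0001010101110000


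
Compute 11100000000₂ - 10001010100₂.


Align and subtract column by column (LSB to MSB, borrowing when needed):
  11100000000
- 10001010100
  -----------
  col 0: (0 - 0 borrow-in) - 0 → 0 - 0 = 0, borrow out 0
  col 1: (0 - 0 borrow-in) - 0 → 0 - 0 = 0, borrow out 0
  col 2: (0 - 0 borrow-in) - 1 → borrow from next column: (0+2) - 1 = 1, borrow out 1
  col 3: (0 - 1 borrow-in) - 0 → borrow from next column: (-1+2) - 0 = 1, borrow out 1
  col 4: (0 - 1 borrow-in) - 1 → borrow from next column: (-1+2) - 1 = 0, borrow out 1
  col 5: (0 - 1 borrow-in) - 0 → borrow from next column: (-1+2) - 0 = 1, borrow out 1
  col 6: (0 - 1 borrow-in) - 1 → borrow from next column: (-1+2) - 1 = 0, borrow out 1
  col 7: (0 - 1 borrow-in) - 0 → borrow from next column: (-1+2) - 0 = 1, borrow out 1
  col 8: (1 - 1 borrow-in) - 0 → 0 - 0 = 0, borrow out 0
  col 9: (1 - 0 borrow-in) - 0 → 1 - 0 = 1, borrow out 0
  col 10: (1 - 0 borrow-in) - 1 → 1 - 1 = 0, borrow out 0
Reading bits MSB→LSB: 01010101100
Strip leading zeros: 1010101100
= 1010101100


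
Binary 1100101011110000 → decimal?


Positional values:
Bit 4: 1 × 2^4 = 16
Bit 5: 1 × 2^5 = 32
Bit 6: 1 × 2^6 = 64
Bit 7: 1 × 2^7 = 128
Bit 9: 1 × 2^9 = 512
Bit 11: 1 × 2^11 = 2048
Bit 14: 1 × 2^14 = 16384
Bit 15: 1 × 2^15 = 32768
Sum = 16 + 32 + 64 + 128 + 512 + 2048 + 16384 + 32768
= 51952


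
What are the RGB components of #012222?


Hex: #012222
R = 01₁₆ = 1
G = 22₁₆ = 34
B = 22₁₆ = 34
= RGB(1, 34, 34)


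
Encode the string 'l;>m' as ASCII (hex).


String: 'l;>m'  (4 characters)
Per-character ASCII lookup:
  'l': lowercase starts at 97: 'l' = 97 + 11 = 108 → 0x6C
  ';': special character: ';' = 59 → 0x3B
  '>': special character: '>' = 62 → 0x3E
  'm': lowercase starts at 97: 'm' = 97 + 12 = 109 → 0x6D
= 0x6C 0x3B 0x3E 0x6D


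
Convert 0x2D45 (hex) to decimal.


Positional values:
Position 0: 5 × 16^0 = 5 × 1 = 5
Position 1: 4 × 16^1 = 4 × 16 = 64
Position 2: D × 16^2 = 13 × 256 = 3328
Position 3: 2 × 16^3 = 2 × 4096 = 8192
Sum = 5 + 64 + 3328 + 8192
= 11589


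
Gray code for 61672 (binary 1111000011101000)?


Binary: 1111000011101000
Gray code: G = B XOR (B >> 1)
B >> 1 = 0111100001110100
1111000011101000 XOR 0111100001110100:
  1 XOR 0 = 1
  1 XOR 1 = 0
  1 XOR 1 = 0
  1 XOR 1 = 0
  0 XOR 1 = 1
  0 XOR 0 = 0
  0 XOR 0 = 0
  0 XOR 0 = 0
  1 XOR 0 = 1
  1 XOR 1 = 0
  1 XOR 1 = 0
  0 XOR 1 = 1
  1 XOR 0 = 1
  0 XOR 1 = 1
  0 XOR 0 = 0
  0 XOR 0 = 0
= 1000100010011100


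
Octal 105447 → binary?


Each octal digit → 3 binary bits:
  1 = 001
  0 = 000
  5 = 101
  4 = 100
  4 = 100
  7 = 111
Concatenate: 001 000 101 100 100 111
= 001000101100100111


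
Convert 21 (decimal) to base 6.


Divide by 6 repeatedly:
21 ÷ 6 = 3 remainder 3
3 ÷ 6 = 0 remainder 3
Reading remainders bottom-up:
= 33


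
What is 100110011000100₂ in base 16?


Group into 4-bit nibbles: 0100110011000100
  0100 = 4
  1100 = C
  1100 = C
  0100 = 4
= 0x4CC4


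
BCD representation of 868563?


Each digit → 4-bit binary:
  8 → 1000
  6 → 0110
  8 → 1000
  5 → 0101
  6 → 0110
  3 → 0011
= 1000 0110 1000 0101 0110 0011


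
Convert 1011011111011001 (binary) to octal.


Group into 3-bit groups: 001011011111011001
  001 = 1
  011 = 3
  011 = 3
  111 = 7
  011 = 3
  001 = 1
= 0o133731


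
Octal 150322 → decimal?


Positional values:
Position 0: 2 × 8^0 = 2
Position 1: 2 × 8^1 = 16
Position 2: 3 × 8^2 = 192
Position 3: 0 × 8^3 = 0
Position 4: 5 × 8^4 = 20480
Position 5: 1 × 8^5 = 32768
Sum = 2 + 16 + 192 + 0 + 20480 + 32768
= 53458


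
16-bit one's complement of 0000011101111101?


Original: 0000011101111101
Invert all bits:
  bit 0: 0 → 1
  bit 1: 0 → 1
  bit 2: 0 → 1
  bit 3: 0 → 1
  bit 4: 0 → 1
  bit 5: 1 → 0
  bit 6: 1 → 0
  bit 7: 1 → 0
  bit 8: 0 → 1
  bit 9: 1 → 0
  bit 10: 1 → 0
  bit 11: 1 → 0
  bit 12: 1 → 0
  bit 13: 1 → 0
  bit 14: 0 → 1
  bit 15: 1 → 0
= 1111100010000010


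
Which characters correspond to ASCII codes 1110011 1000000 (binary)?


Codes (binary): 1110011 1000000
Per-code ASCII lookup:
  1110011 = 115  (range 97-122: lowercase, 115 - 97 = 18) → 's'
  1000000 = 64  (special character) → '@'
= 's@'


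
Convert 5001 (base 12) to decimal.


Positional values (base 12):
  1 × 12^0 = 1 × 1 = 1
  0 × 12^1 = 0 × 12 = 0
  0 × 12^2 = 0 × 144 = 0
  5 × 12^3 = 5 × 1728 = 8640
Sum = 1 + 0 + 0 + 8640
= 8641


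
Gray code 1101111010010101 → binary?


Gray code: 1101111010010101
MSB stays the same: 1
Each subsequent bit = prev_binary XOR current_gray:
  B[1] = 1 XOR 1 = 0
  B[2] = 0 XOR 0 = 0
  B[3] = 0 XOR 1 = 1
  B[4] = 1 XOR 1 = 0
  B[5] = 0 XOR 1 = 1
  B[6] = 1 XOR 1 = 0
  B[7] = 0 XOR 0 = 0
  B[8] = 0 XOR 1 = 1
  B[9] = 1 XOR 0 = 1
  B[10] = 1 XOR 0 = 1
  B[11] = 1 XOR 1 = 0
  B[12] = 0 XOR 0 = 0
  B[13] = 0 XOR 1 = 1
  B[14] = 1 XOR 0 = 1
  B[15] = 1 XOR 1 = 0
= 1001010011100110 (38118 decimal)


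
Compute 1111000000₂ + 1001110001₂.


Align and add column by column (LSB to MSB, carry propagating):
  01111000000
+ 01001110001
  -----------
  col 0: 0 + 1 + 0 (carry in) = 1 → bit 1, carry out 0
  col 1: 0 + 0 + 0 (carry in) = 0 → bit 0, carry out 0
  col 2: 0 + 0 + 0 (carry in) = 0 → bit 0, carry out 0
  col 3: 0 + 0 + 0 (carry in) = 0 → bit 0, carry out 0
  col 4: 0 + 1 + 0 (carry in) = 1 → bit 1, carry out 0
  col 5: 0 + 1 + 0 (carry in) = 1 → bit 1, carry out 0
  col 6: 1 + 1 + 0 (carry in) = 2 → bit 0, carry out 1
  col 7: 1 + 0 + 1 (carry in) = 2 → bit 0, carry out 1
  col 8: 1 + 0 + 1 (carry in) = 2 → bit 0, carry out 1
  col 9: 1 + 1 + 1 (carry in) = 3 → bit 1, carry out 1
  col 10: 0 + 0 + 1 (carry in) = 1 → bit 1, carry out 0
Reading bits MSB→LSB: 11000110001
Strip leading zeros: 11000110001
= 11000110001


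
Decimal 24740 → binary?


Divide by 2 repeatedly:
24740 ÷ 2 = 12370 remainder 0
12370 ÷ 2 = 6185 remainder 0
6185 ÷ 2 = 3092 remainder 1
3092 ÷ 2 = 1546 remainder 0
1546 ÷ 2 = 773 remainder 0
773 ÷ 2 = 386 remainder 1
386 ÷ 2 = 193 remainder 0
193 ÷ 2 = 96 remainder 1
96 ÷ 2 = 48 remainder 0
48 ÷ 2 = 24 remainder 0
24 ÷ 2 = 12 remainder 0
12 ÷ 2 = 6 remainder 0
6 ÷ 2 = 3 remainder 0
3 ÷ 2 = 1 remainder 1
1 ÷ 2 = 0 remainder 1
Reading remainders bottom-up:
= 110000010100100


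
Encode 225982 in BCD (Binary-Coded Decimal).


Each digit → 4-bit binary:
  2 → 0010
  2 → 0010
  5 → 0101
  9 → 1001
  8 → 1000
  2 → 0010
= 0010 0010 0101 1001 1000 0010


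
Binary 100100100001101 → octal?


Group into 3-bit groups: 100100100001101
  100 = 4
  100 = 4
  100 = 4
  001 = 1
  101 = 5
= 0o44415


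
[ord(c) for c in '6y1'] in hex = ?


String: '6y1'  (3 characters)
Per-character ASCII lookup:
  '6': digits start at 48: '6' = 48 + 6 = 54 → 0x36
  'y': lowercase starts at 97: 'y' = 97 + 24 = 121 → 0x79
  '1': digits start at 48: '1' = 48 + 1 = 49 → 0x31
= 0x36 0x79 0x31


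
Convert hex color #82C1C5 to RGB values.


Hex: #82C1C5
R = 82₁₆ = 130
G = C1₁₆ = 193
B = C5₁₆ = 197
= RGB(130, 193, 197)


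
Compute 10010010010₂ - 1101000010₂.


Align and subtract column by column (LSB to MSB, borrowing when needed):
  10010010010
- 01101000010
  -----------
  col 0: (0 - 0 borrow-in) - 0 → 0 - 0 = 0, borrow out 0
  col 1: (1 - 0 borrow-in) - 1 → 1 - 1 = 0, borrow out 0
  col 2: (0 - 0 borrow-in) - 0 → 0 - 0 = 0, borrow out 0
  col 3: (0 - 0 borrow-in) - 0 → 0 - 0 = 0, borrow out 0
  col 4: (1 - 0 borrow-in) - 0 → 1 - 0 = 1, borrow out 0
  col 5: (0 - 0 borrow-in) - 0 → 0 - 0 = 0, borrow out 0
  col 6: (0 - 0 borrow-in) - 1 → borrow from next column: (0+2) - 1 = 1, borrow out 1
  col 7: (1 - 1 borrow-in) - 0 → 0 - 0 = 0, borrow out 0
  col 8: (0 - 0 borrow-in) - 1 → borrow from next column: (0+2) - 1 = 1, borrow out 1
  col 9: (0 - 1 borrow-in) - 1 → borrow from next column: (-1+2) - 1 = 0, borrow out 1
  col 10: (1 - 1 borrow-in) - 0 → 0 - 0 = 0, borrow out 0
Reading bits MSB→LSB: 00101010000
Strip leading zeros: 101010000
= 101010000


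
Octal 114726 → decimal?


Positional values:
Position 0: 6 × 8^0 = 6
Position 1: 2 × 8^1 = 16
Position 2: 7 × 8^2 = 448
Position 3: 4 × 8^3 = 2048
Position 4: 1 × 8^4 = 4096
Position 5: 1 × 8^5 = 32768
Sum = 6 + 16 + 448 + 2048 + 4096 + 32768
= 39382


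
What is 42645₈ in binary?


Each octal digit → 3 binary bits:
  4 = 100
  2 = 010
  6 = 110
  4 = 100
  5 = 101
Concatenate: 100 010 110 100 101
= 100010110100101


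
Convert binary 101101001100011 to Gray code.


Binary: 101101001100011
Gray code: G = B XOR (B >> 1)
B >> 1 = 010110100110001
101101001100011 XOR 010110100110001:
  1 XOR 0 = 1
  0 XOR 1 = 1
  1 XOR 0 = 1
  1 XOR 1 = 0
  0 XOR 1 = 1
  1 XOR 0 = 1
  0 XOR 1 = 1
  0 XOR 0 = 0
  1 XOR 0 = 1
  1 XOR 1 = 0
  0 XOR 1 = 1
  0 XOR 0 = 0
  0 XOR 0 = 0
  1 XOR 0 = 1
  1 XOR 1 = 0
= 111011101010010


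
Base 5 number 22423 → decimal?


Positional values (base 5):
  3 × 5^0 = 3 × 1 = 3
  2 × 5^1 = 2 × 5 = 10
  4 × 5^2 = 4 × 25 = 100
  2 × 5^3 = 2 × 125 = 250
  2 × 5^4 = 2 × 625 = 1250
Sum = 3 + 10 + 100 + 250 + 1250
= 1613


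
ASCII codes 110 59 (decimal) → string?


Codes (decimal): 110 59
Per-code ASCII lookup:
  110  (range 97-122: lowercase, 110 - 97 = 13) → 'n'
  59  (special character) → ';'
= 'n;'


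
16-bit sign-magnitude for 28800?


Sign bit: 0 (positive)
Magnitude: 28800 = 111000010000000
= 0111000010000000


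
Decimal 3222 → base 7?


Divide by 7 repeatedly:
3222 ÷ 7 = 460 remainder 2
460 ÷ 7 = 65 remainder 5
65 ÷ 7 = 9 remainder 2
9 ÷ 7 = 1 remainder 2
1 ÷ 7 = 0 remainder 1
Reading remainders bottom-up:
= 12252


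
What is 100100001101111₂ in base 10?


Positional values:
Bit 0: 1 × 2^0 = 1
Bit 1: 1 × 2^1 = 2
Bit 2: 1 × 2^2 = 4
Bit 3: 1 × 2^3 = 8
Bit 5: 1 × 2^5 = 32
Bit 6: 1 × 2^6 = 64
Bit 11: 1 × 2^11 = 2048
Bit 14: 1 × 2^14 = 16384
Sum = 1 + 2 + 4 + 8 + 32 + 64 + 2048 + 16384
= 18543


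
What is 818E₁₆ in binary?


Each hex digit → 4 binary bits:
  8 = 1000
  1 = 0001
  8 = 1000
  E = 1110
Concatenate: 1000 0001 1000 1110
= 1000000110001110


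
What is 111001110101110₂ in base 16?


Group into 4-bit nibbles: 0111001110101110
  0111 = 7
  0011 = 3
  1010 = A
  1110 = E
= 0x73AE


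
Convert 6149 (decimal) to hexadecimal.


Divide by 16 repeatedly:
6149 ÷ 16 = 384 remainder 5 (5)
384 ÷ 16 = 24 remainder 0 (0)
24 ÷ 16 = 1 remainder 8 (8)
1 ÷ 16 = 0 remainder 1 (1)
Reading remainders bottom-up:
= 0x1805


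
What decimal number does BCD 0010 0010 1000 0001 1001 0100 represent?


Each 4-bit group → digit:
  0010 → 2
  0010 → 2
  1000 → 8
  0001 → 1
  1001 → 9
  0100 → 4
= 228194


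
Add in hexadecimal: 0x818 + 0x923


Align and add column by column (LSB to MSB, each column mod 16 with carry):
  0818
+ 0923
  ----
  col 0: 8(8) + 3(3) + 0 (carry in) = 11 → B(11), carry out 0
  col 1: 1(1) + 2(2) + 0 (carry in) = 3 → 3(3), carry out 0
  col 2: 8(8) + 9(9) + 0 (carry in) = 17 → 1(1), carry out 1
  col 3: 0(0) + 0(0) + 1 (carry in) = 1 → 1(1), carry out 0
Reading digits MSB→LSB: 113B
Strip leading zeros: 113B
= 0x113B


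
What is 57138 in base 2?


Divide by 2 repeatedly:
57138 ÷ 2 = 28569 remainder 0
28569 ÷ 2 = 14284 remainder 1
14284 ÷ 2 = 7142 remainder 0
7142 ÷ 2 = 3571 remainder 0
3571 ÷ 2 = 1785 remainder 1
1785 ÷ 2 = 892 remainder 1
892 ÷ 2 = 446 remainder 0
446 ÷ 2 = 223 remainder 0
223 ÷ 2 = 111 remainder 1
111 ÷ 2 = 55 remainder 1
55 ÷ 2 = 27 remainder 1
27 ÷ 2 = 13 remainder 1
13 ÷ 2 = 6 remainder 1
6 ÷ 2 = 3 remainder 0
3 ÷ 2 = 1 remainder 1
1 ÷ 2 = 0 remainder 1
Reading remainders bottom-up:
= 1101111100110010


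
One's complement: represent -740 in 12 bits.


Original: 001011100100
Invert all bits:
  bit 0: 0 → 1
  bit 1: 0 → 1
  bit 2: 1 → 0
  bit 3: 0 → 1
  bit 4: 1 → 0
  bit 5: 1 → 0
  bit 6: 1 → 0
  bit 7: 0 → 1
  bit 8: 0 → 1
  bit 9: 1 → 0
  bit 10: 0 → 1
  bit 11: 0 → 1
= 110100011011


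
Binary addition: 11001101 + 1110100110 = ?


Align and add column by column (LSB to MSB, carry propagating):
  00011001101
+ 01110100110
  -----------
  col 0: 1 + 0 + 0 (carry in) = 1 → bit 1, carry out 0
  col 1: 0 + 1 + 0 (carry in) = 1 → bit 1, carry out 0
  col 2: 1 + 1 + 0 (carry in) = 2 → bit 0, carry out 1
  col 3: 1 + 0 + 1 (carry in) = 2 → bit 0, carry out 1
  col 4: 0 + 0 + 1 (carry in) = 1 → bit 1, carry out 0
  col 5: 0 + 1 + 0 (carry in) = 1 → bit 1, carry out 0
  col 6: 1 + 0 + 0 (carry in) = 1 → bit 1, carry out 0
  col 7: 1 + 1 + 0 (carry in) = 2 → bit 0, carry out 1
  col 8: 0 + 1 + 1 (carry in) = 2 → bit 0, carry out 1
  col 9: 0 + 1 + 1 (carry in) = 2 → bit 0, carry out 1
  col 10: 0 + 0 + 1 (carry in) = 1 → bit 1, carry out 0
Reading bits MSB→LSB: 10001110011
Strip leading zeros: 10001110011
= 10001110011


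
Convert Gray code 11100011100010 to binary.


Gray code: 11100011100010
MSB stays the same: 1
Each subsequent bit = prev_binary XOR current_gray:
  B[1] = 1 XOR 1 = 0
  B[2] = 0 XOR 1 = 1
  B[3] = 1 XOR 0 = 1
  B[4] = 1 XOR 0 = 1
  B[5] = 1 XOR 0 = 1
  B[6] = 1 XOR 1 = 0
  B[7] = 0 XOR 1 = 1
  B[8] = 1 XOR 1 = 0
  B[9] = 0 XOR 0 = 0
  B[10] = 0 XOR 0 = 0
  B[11] = 0 XOR 0 = 0
  B[12] = 0 XOR 1 = 1
  B[13] = 1 XOR 0 = 1
= 10111101000011 (12099 decimal)


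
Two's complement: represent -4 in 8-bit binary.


Original: 00000100
Step 1 - Invert all bits: 11111011
Step 2 - Add 1: 11111011 + 1
= 11111100 (represents -4)


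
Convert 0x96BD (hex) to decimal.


Positional values:
Position 0: D × 16^0 = 13 × 1 = 13
Position 1: B × 16^1 = 11 × 16 = 176
Position 2: 6 × 16^2 = 6 × 256 = 1536
Position 3: 9 × 16^3 = 9 × 4096 = 36864
Sum = 13 + 176 + 1536 + 36864
= 38589


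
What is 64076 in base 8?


Divide by 8 repeatedly:
64076 ÷ 8 = 8009 remainder 4
8009 ÷ 8 = 1001 remainder 1
1001 ÷ 8 = 125 remainder 1
125 ÷ 8 = 15 remainder 5
15 ÷ 8 = 1 remainder 7
1 ÷ 8 = 0 remainder 1
Reading remainders bottom-up:
= 0o175114


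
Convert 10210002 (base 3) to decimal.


Positional values (base 3):
  2 × 3^0 = 2 × 1 = 2
  0 × 3^1 = 0 × 3 = 0
  0 × 3^2 = 0 × 9 = 0
  0 × 3^3 = 0 × 27 = 0
  1 × 3^4 = 1 × 81 = 81
  2 × 3^5 = 2 × 243 = 486
  0 × 3^6 = 0 × 729 = 0
  1 × 3^7 = 1 × 2187 = 2187
Sum = 2 + 0 + 0 + 0 + 81 + 486 + 0 + 2187
= 2756


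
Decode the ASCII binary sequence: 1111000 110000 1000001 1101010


Codes (binary): 1111000 110000 1000001 1101010
Per-code ASCII lookup:
  1111000 = 120  (range 97-122: lowercase, 120 - 97 = 23) → 'x'
  110000 = 48  (range 48-57: digits, 48 - 48 = 0) → '0'
  1000001 = 65  (range 65-90: uppercase, 65 - 65 = 0) → 'A'
  1101010 = 106  (range 97-122: lowercase, 106 - 97 = 9) → 'j'
= 'x0Aj'


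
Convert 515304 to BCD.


Each digit → 4-bit binary:
  5 → 0101
  1 → 0001
  5 → 0101
  3 → 0011
  0 → 0000
  4 → 0100
= 0101 0001 0101 0011 0000 0100


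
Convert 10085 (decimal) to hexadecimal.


Divide by 16 repeatedly:
10085 ÷ 16 = 630 remainder 5 (5)
630 ÷ 16 = 39 remainder 6 (6)
39 ÷ 16 = 2 remainder 7 (7)
2 ÷ 16 = 0 remainder 2 (2)
Reading remainders bottom-up:
= 0x2765


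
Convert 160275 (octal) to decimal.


Positional values:
Position 0: 5 × 8^0 = 5
Position 1: 7 × 8^1 = 56
Position 2: 2 × 8^2 = 128
Position 3: 0 × 8^3 = 0
Position 4: 6 × 8^4 = 24576
Position 5: 1 × 8^5 = 32768
Sum = 5 + 56 + 128 + 0 + 24576 + 32768
= 57533


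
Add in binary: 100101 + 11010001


Align and add column by column (LSB to MSB, carry propagating):
  000100101
+ 011010001
  ---------
  col 0: 1 + 1 + 0 (carry in) = 2 → bit 0, carry out 1
  col 1: 0 + 0 + 1 (carry in) = 1 → bit 1, carry out 0
  col 2: 1 + 0 + 0 (carry in) = 1 → bit 1, carry out 0
  col 3: 0 + 0 + 0 (carry in) = 0 → bit 0, carry out 0
  col 4: 0 + 1 + 0 (carry in) = 1 → bit 1, carry out 0
  col 5: 1 + 0 + 0 (carry in) = 1 → bit 1, carry out 0
  col 6: 0 + 1 + 0 (carry in) = 1 → bit 1, carry out 0
  col 7: 0 + 1 + 0 (carry in) = 1 → bit 1, carry out 0
  col 8: 0 + 0 + 0 (carry in) = 0 → bit 0, carry out 0
Reading bits MSB→LSB: 011110110
Strip leading zeros: 11110110
= 11110110


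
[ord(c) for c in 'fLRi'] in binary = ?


String: 'fLRi'  (4 characters)
Per-character ASCII lookup:
  'f': lowercase starts at 97: 'f' = 97 + 5 = 102 → 1100110
  'L': uppercase starts at 65: 'L' = 65 + 11 = 76 → 1001100
  'R': uppercase starts at 65: 'R' = 65 + 17 = 82 → 1010010
  'i': lowercase starts at 97: 'i' = 97 + 8 = 105 → 1101001
= 1100110 1001100 1010010 1101001


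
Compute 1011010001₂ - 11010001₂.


Align and subtract column by column (LSB to MSB, borrowing when needed):
  1011010001
- 0011010001
  ----------
  col 0: (1 - 0 borrow-in) - 1 → 1 - 1 = 0, borrow out 0
  col 1: (0 - 0 borrow-in) - 0 → 0 - 0 = 0, borrow out 0
  col 2: (0 - 0 borrow-in) - 0 → 0 - 0 = 0, borrow out 0
  col 3: (0 - 0 borrow-in) - 0 → 0 - 0 = 0, borrow out 0
  col 4: (1 - 0 borrow-in) - 1 → 1 - 1 = 0, borrow out 0
  col 5: (0 - 0 borrow-in) - 0 → 0 - 0 = 0, borrow out 0
  col 6: (1 - 0 borrow-in) - 1 → 1 - 1 = 0, borrow out 0
  col 7: (1 - 0 borrow-in) - 1 → 1 - 1 = 0, borrow out 0
  col 8: (0 - 0 borrow-in) - 0 → 0 - 0 = 0, borrow out 0
  col 9: (1 - 0 borrow-in) - 0 → 1 - 0 = 1, borrow out 0
Reading bits MSB→LSB: 1000000000
Strip leading zeros: 1000000000
= 1000000000


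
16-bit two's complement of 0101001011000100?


Original: 0101001011000100
Step 1 - Invert all bits: 1010110100111011
Step 2 - Add 1: 1010110100111011 + 1
= 1010110100111100 (represents -21188)


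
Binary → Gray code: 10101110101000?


Binary: 10101110101000
Gray code: G = B XOR (B >> 1)
B >> 1 = 01010111010100
10101110101000 XOR 01010111010100:
  1 XOR 0 = 1
  0 XOR 1 = 1
  1 XOR 0 = 1
  0 XOR 1 = 1
  1 XOR 0 = 1
  1 XOR 1 = 0
  1 XOR 1 = 0
  0 XOR 1 = 1
  1 XOR 0 = 1
  0 XOR 1 = 1
  1 XOR 0 = 1
  0 XOR 1 = 1
  0 XOR 0 = 0
  0 XOR 0 = 0
= 11111001111100


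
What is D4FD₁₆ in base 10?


Positional values:
Position 0: D × 16^0 = 13 × 1 = 13
Position 1: F × 16^1 = 15 × 16 = 240
Position 2: 4 × 16^2 = 4 × 256 = 1024
Position 3: D × 16^3 = 13 × 4096 = 53248
Sum = 13 + 240 + 1024 + 53248
= 54525


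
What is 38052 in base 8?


Divide by 8 repeatedly:
38052 ÷ 8 = 4756 remainder 4
4756 ÷ 8 = 594 remainder 4
594 ÷ 8 = 74 remainder 2
74 ÷ 8 = 9 remainder 2
9 ÷ 8 = 1 remainder 1
1 ÷ 8 = 0 remainder 1
Reading remainders bottom-up:
= 0o112244


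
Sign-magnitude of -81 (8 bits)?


Sign bit: 1 (negative)
Magnitude: 81 = 1010001
= 11010001


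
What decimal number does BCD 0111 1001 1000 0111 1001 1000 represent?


Each 4-bit group → digit:
  0111 → 7
  1001 → 9
  1000 → 8
  0111 → 7
  1001 → 9
  1000 → 8
= 798798


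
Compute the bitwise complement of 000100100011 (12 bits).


Original: 000100100011
Invert all bits:
  bit 0: 0 → 1
  bit 1: 0 → 1
  bit 2: 0 → 1
  bit 3: 1 → 0
  bit 4: 0 → 1
  bit 5: 0 → 1
  bit 6: 1 → 0
  bit 7: 0 → 1
  bit 8: 0 → 1
  bit 9: 0 → 1
  bit 10: 1 → 0
  bit 11: 1 → 0
= 111011011100


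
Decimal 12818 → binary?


Divide by 2 repeatedly:
12818 ÷ 2 = 6409 remainder 0
6409 ÷ 2 = 3204 remainder 1
3204 ÷ 2 = 1602 remainder 0
1602 ÷ 2 = 801 remainder 0
801 ÷ 2 = 400 remainder 1
400 ÷ 2 = 200 remainder 0
200 ÷ 2 = 100 remainder 0
100 ÷ 2 = 50 remainder 0
50 ÷ 2 = 25 remainder 0
25 ÷ 2 = 12 remainder 1
12 ÷ 2 = 6 remainder 0
6 ÷ 2 = 3 remainder 0
3 ÷ 2 = 1 remainder 1
1 ÷ 2 = 0 remainder 1
Reading remainders bottom-up:
= 11001000010010


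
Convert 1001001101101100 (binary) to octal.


Group into 3-bit groups: 001001001101101100
  001 = 1
  001 = 1
  001 = 1
  101 = 5
  101 = 5
  100 = 4
= 0o111554


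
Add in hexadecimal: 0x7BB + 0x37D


Align and add column by column (LSB to MSB, each column mod 16 with carry):
  07BB
+ 037D
  ----
  col 0: B(11) + D(13) + 0 (carry in) = 24 → 8(8), carry out 1
  col 1: B(11) + 7(7) + 1 (carry in) = 19 → 3(3), carry out 1
  col 2: 7(7) + 3(3) + 1 (carry in) = 11 → B(11), carry out 0
  col 3: 0(0) + 0(0) + 0 (carry in) = 0 → 0(0), carry out 0
Reading digits MSB→LSB: 0B38
Strip leading zeros: B38
= 0xB38


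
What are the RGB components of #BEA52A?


Hex: #BEA52A
R = BE₁₆ = 190
G = A5₁₆ = 165
B = 2A₁₆ = 42
= RGB(190, 165, 42)


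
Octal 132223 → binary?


Each octal digit → 3 binary bits:
  1 = 001
  3 = 011
  2 = 010
  2 = 010
  2 = 010
  3 = 011
Concatenate: 001 011 010 010 010 011
= 001011010010010011


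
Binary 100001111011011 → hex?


Group into 4-bit nibbles: 0100001111011011
  0100 = 4
  0011 = 3
  1101 = D
  1011 = B
= 0x43DB


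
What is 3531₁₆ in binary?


Each hex digit → 4 binary bits:
  3 = 0011
  5 = 0101
  3 = 0011
  1 = 0001
Concatenate: 0011 0101 0011 0001
= 0011010100110001


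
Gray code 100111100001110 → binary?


Gray code: 100111100001110
MSB stays the same: 1
Each subsequent bit = prev_binary XOR current_gray:
  B[1] = 1 XOR 0 = 1
  B[2] = 1 XOR 0 = 1
  B[3] = 1 XOR 1 = 0
  B[4] = 0 XOR 1 = 1
  B[5] = 1 XOR 1 = 0
  B[6] = 0 XOR 1 = 1
  B[7] = 1 XOR 0 = 1
  B[8] = 1 XOR 0 = 1
  B[9] = 1 XOR 0 = 1
  B[10] = 1 XOR 0 = 1
  B[11] = 1 XOR 1 = 0
  B[12] = 0 XOR 1 = 1
  B[13] = 1 XOR 1 = 0
  B[14] = 0 XOR 0 = 0
= 111010111110100 (30196 decimal)


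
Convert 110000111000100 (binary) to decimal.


Positional values:
Bit 2: 1 × 2^2 = 4
Bit 6: 1 × 2^6 = 64
Bit 7: 1 × 2^7 = 128
Bit 8: 1 × 2^8 = 256
Bit 13: 1 × 2^13 = 8192
Bit 14: 1 × 2^14 = 16384
Sum = 4 + 64 + 128 + 256 + 8192 + 16384
= 25028


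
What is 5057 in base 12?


Divide by 12 repeatedly:
5057 ÷ 12 = 421 remainder 5
421 ÷ 12 = 35 remainder 1
35 ÷ 12 = 2 remainder 11
2 ÷ 12 = 0 remainder 2
Reading remainders bottom-up:
= 2B15


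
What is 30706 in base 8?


Divide by 8 repeatedly:
30706 ÷ 8 = 3838 remainder 2
3838 ÷ 8 = 479 remainder 6
479 ÷ 8 = 59 remainder 7
59 ÷ 8 = 7 remainder 3
7 ÷ 8 = 0 remainder 7
Reading remainders bottom-up:
= 0o73762


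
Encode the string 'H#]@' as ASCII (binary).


String: 'H#]@'  (4 characters)
Per-character ASCII lookup:
  'H': uppercase starts at 65: 'H' = 65 + 7 = 72 → 1001000
  '#': special character: '#' = 35 → 100011
  ']': special character: ']' = 93 → 1011101
  '@': special character: '@' = 64 → 1000000
= 1001000 100011 1011101 1000000


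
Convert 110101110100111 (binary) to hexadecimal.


Group into 4-bit nibbles: 0110101110100111
  0110 = 6
  1011 = B
  1010 = A
  0111 = 7
= 0x6BA7
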